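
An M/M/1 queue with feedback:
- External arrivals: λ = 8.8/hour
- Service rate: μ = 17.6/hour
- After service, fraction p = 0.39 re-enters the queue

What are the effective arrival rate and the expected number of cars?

Effective arrival rate: λ_eff = λ/(1-p) = 8.8/(1-0.39) = 8.8/0.61 = 14.42623
ρ = λ_eff/μ = 14.42623/17.6 = 0.819672
L = ρ/(1-ρ) = 0.819672/(1-0.819672) = 4.5455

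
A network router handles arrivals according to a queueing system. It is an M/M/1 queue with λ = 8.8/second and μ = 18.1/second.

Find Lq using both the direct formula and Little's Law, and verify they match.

Method 1 (direct): Lq = λ²/(μ(μ-λ)) = 77.44/(18.1 × 9.30) = 0.4600

Method 2 (Little's Law):
W = 1/(μ-λ) = 1/9.30 = 0.107527
Wq = W - 1/μ = 0.107527 - 0.0552486 = 0.052278
Lq = λWq = 8.8 × 0.052278 = 0.4600 ✔ (matches Method 1)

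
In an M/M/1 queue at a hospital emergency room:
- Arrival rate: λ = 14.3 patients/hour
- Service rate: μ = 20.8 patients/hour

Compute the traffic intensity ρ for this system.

Server utilization: ρ = λ/μ
ρ = 14.3/20.8 = 0.6875
The server is busy 68.75% of the time.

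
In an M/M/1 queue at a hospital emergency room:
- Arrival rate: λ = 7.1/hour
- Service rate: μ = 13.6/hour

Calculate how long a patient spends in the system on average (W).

First, compute utilization: ρ = λ/μ = 7.1/13.6 = 0.5221
For M/M/1: W = 1/(μ-λ)
W = 1/(13.6-7.1) = 1/6.50
W = 0.1538 hours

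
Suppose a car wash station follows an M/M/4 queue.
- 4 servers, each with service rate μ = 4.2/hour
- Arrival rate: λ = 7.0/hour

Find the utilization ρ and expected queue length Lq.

Traffic intensity: ρ = λ/(cμ) = 7.0/(4×4.2) = 0.4167
Since ρ = 0.4167 < 1, system is stable.
Offered load a = λ/μ = cρ = 7.0/4.2 = 1.6667
P₀ = [ Σₙ₌₀^3 aⁿ/n! + a^4/(4!(1-ρ)) ]⁻¹
Σ = a^0/0! + a^1/1! + a^2/2! + a^3/3! = 1.0000 + 1.6667 + 1.3889 + 0.7716 = 4.8272
a^4/(4!(1-ρ)) = 7.7160/(24 × 0.58333) = 0.5511
P₀ = 1/(4.8272 + 0.5511) = 0.1859
Lq = P₀·a^4·ρ / (4!(1-ρ)²) = 0.18593 × 7.7160 × 0.41667 / (24 × 0.34028) = 0.07320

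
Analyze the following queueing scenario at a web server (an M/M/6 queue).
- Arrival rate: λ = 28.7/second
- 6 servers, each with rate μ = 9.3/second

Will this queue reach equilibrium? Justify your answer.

Stability requires ρ = λ/(cμ) < 1
ρ = 28.7/(6 × 9.3) = 28.7/55.80 = 0.5143
Since 0.5143 < 1, the system is STABLE.
The servers are busy 51.43% of the time.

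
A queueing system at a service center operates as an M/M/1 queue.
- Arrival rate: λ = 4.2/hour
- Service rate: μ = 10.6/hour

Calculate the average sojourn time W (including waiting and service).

First, compute utilization: ρ = λ/μ = 4.2/10.6 = 0.3962
For M/M/1: W = 1/(μ-λ)
W = 1/(10.6-4.2) = 1/6.40
W = 0.1562 hours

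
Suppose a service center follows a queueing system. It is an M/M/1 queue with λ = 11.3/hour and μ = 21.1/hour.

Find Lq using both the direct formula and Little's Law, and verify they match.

Method 1 (direct): Lq = λ²/(μ(μ-λ)) = 127.69/(21.1 × 9.80) = 0.6175

Method 2 (Little's Law):
W = 1/(μ-λ) = 1/9.80 = 0.10204
Wq = W - 1/μ = 0.10204 - 0.047393 = 0.05465
Lq = λWq = 11.3 × 0.05465 = 0.6175 ✔ (matches Method 1)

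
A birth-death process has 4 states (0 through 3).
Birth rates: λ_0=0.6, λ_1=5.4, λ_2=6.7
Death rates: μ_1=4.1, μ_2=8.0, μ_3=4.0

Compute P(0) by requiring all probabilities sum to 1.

Ratios P(n)/P(0) = (λ₀···λₙ₋₁)/(μ₁···μₙ):
P(1)/P(0) = (0.6)/(4.1) = 0.1463
P(2)/P(0) = (0.6×5.4)/(4.1×8.0) = 0.09878
P(3)/P(0) = (0.6×5.4×6.7)/(4.1×8.0×4.0) = 0.1655

Normalization: ∑ P(n) = 1
P(0) × (1.0000 + 0.1463 + 0.09878 + 0.1655) = 1
P(0) × 1.4106 = 1
P(0) = 1/1.4106 = 0.7089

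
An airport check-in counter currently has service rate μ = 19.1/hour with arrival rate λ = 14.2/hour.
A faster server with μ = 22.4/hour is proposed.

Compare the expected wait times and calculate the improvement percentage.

System 1: ρ₁ = 14.2/19.1 = 0.7435, W₁ = 1/(19.1-14.2) = 0.20408
System 2: ρ₂ = 14.2/22.4 = 0.6339, W₂ = 1/(22.4-14.2) = 0.12195
Improvement: (W₁-W₂)/W₁ = (0.20408-0.12195)/0.20408 = 40.24%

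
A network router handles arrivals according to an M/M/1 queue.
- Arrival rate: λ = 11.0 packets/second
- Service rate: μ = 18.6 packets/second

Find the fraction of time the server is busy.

Server utilization: ρ = λ/μ
ρ = 11.0/18.6 = 0.5914
The server is busy 59.14% of the time.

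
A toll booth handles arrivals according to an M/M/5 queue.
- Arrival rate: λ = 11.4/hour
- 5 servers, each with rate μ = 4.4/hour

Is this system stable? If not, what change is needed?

Stability requires ρ = λ/(cμ) < 1
ρ = 11.4/(5 × 4.4) = 11.4/22.00 = 0.5182
Since 0.5182 < 1, the system is STABLE.
The servers are busy 51.82% of the time.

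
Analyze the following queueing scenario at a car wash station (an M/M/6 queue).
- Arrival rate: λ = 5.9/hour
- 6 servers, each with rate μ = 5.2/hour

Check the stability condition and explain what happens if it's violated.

Stability requires ρ = λ/(cμ) < 1
ρ = 5.9/(6 × 5.2) = 5.9/31.20 = 0.1891
Since 0.1891 < 1, the system is STABLE.
The servers are busy 18.91% of the time.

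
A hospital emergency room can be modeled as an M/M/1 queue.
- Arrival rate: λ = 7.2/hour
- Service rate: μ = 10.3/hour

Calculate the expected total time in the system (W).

First, compute utilization: ρ = λ/μ = 7.2/10.3 = 0.6990
For M/M/1: W = 1/(μ-λ)
W = 1/(10.3-7.2) = 1/3.10
W = 0.3226 hours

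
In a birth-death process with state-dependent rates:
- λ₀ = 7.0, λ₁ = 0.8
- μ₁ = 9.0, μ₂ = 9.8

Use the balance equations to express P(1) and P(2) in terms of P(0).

Balance equations:
State 0: λ₀P₀ = μ₁P₁ → P₁ = (λ₀/μ₁)P₀ = (7.0/9.0)P₀ = 0.7778P₀
State 1: P₂ = (λ₀λ₁)/(μ₁μ₂)P₀ = (7.0×0.8)/(9.0×9.8)P₀ = 0.06349P₀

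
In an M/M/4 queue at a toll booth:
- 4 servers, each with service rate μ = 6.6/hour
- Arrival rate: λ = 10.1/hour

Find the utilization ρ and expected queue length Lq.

Traffic intensity: ρ = λ/(cμ) = 10.1/(4×6.6) = 0.3826
Since ρ = 0.3826 < 1, system is stable.
Offered load a = λ/μ = cρ = 10.1/6.6 = 1.5303
P₀ = [ Σₙ₌₀^3 aⁿ/n! + a^4/(4!(1-ρ)) ]⁻¹
Σ = a^0/0! + a^1/1! + a^2/2! + a^3/3! = 1.0000 + 1.5303 + 1.1709 + 0.5973 = 4.2985
a^4/(4!(1-ρ)) = 5.4842/(24 × 0.6174) = 0.3701
P₀ = 1/(4.2985 + 0.3701) = 0.2142
Lq = P₀·a^4·ρ / (4!(1-ρ)²) = 0.21420 × 5.4842 × 0.38258 / (24 × 0.38121) = 0.04912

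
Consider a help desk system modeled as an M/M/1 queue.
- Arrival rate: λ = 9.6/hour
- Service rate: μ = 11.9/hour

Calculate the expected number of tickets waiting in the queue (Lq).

ρ = λ/μ = 9.6/11.9 = 0.8067
For M/M/1: Lq = λ²/(μ(μ-λ))
Lq = 92.16/(11.9 × 2.30)
Lq = 3.3672 tickets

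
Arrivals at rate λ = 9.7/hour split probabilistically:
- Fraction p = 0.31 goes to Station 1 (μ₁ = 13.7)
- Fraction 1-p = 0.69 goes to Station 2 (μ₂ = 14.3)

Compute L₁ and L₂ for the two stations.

Effective rates: λ₁ = 9.7×0.31 = 3.007, λ₂ = 9.7×0.69 = 6.693
Station 1: ρ₁ = 3.007/13.7 = 0.2195, L₁ = ρ₁/(1-ρ₁) = 0.2195/(1-0.2195) = 0.2812
Station 2: ρ₂ = 6.693/14.3 = 0.46804, L₂ = ρ₂/(1-ρ₂) = 0.46804/(1-0.46804) = 0.8798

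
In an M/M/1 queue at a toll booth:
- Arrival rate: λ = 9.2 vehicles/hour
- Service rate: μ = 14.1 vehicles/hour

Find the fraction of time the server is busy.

Server utilization: ρ = λ/μ
ρ = 9.2/14.1 = 0.6525
The server is busy 65.25% of the time.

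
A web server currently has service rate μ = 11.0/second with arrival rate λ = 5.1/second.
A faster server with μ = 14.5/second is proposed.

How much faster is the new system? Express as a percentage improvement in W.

System 1: ρ₁ = 5.1/11.0 = 0.4636, W₁ = 1/(11.0-5.1) = 0.1695
System 2: ρ₂ = 5.1/14.5 = 0.3517, W₂ = 1/(14.5-5.1) = 0.1064
Improvement: (W₁-W₂)/W₁ = (0.1695-0.1064)/0.1695 = 37.23%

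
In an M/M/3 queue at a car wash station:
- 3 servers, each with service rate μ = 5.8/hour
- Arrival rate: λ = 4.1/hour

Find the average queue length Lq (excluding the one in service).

Traffic intensity: ρ = λ/(cμ) = 4.1/(3×5.8) = 0.2356
Since ρ = 0.2356 < 1, system is stable.
Offered load a = λ/μ = cρ = 4.1/5.8 = 0.7069
P₀ = [ Σₙ₌₀^2 aⁿ/n! + a^3/(3!(1-ρ)) ]⁻¹
Σ = a^0/0! + a^1/1! + a^2/2! = 1.0000 + 0.70690 + 0.24985 = 1.9567
a^3/(3!(1-ρ)) = 0.35324/(6 × 0.76437) = 0.07702
P₀ = 1/(1.9567 + 0.07702) = 0.4917
Lq = P₀·a^3·ρ / (3!(1-ρ)²) = 0.4917 × 0.3532 × 0.2356 / (6 × 0.5843) = 0.01167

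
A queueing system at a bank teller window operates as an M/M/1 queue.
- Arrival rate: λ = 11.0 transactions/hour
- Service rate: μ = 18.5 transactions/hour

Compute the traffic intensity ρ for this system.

Server utilization: ρ = λ/μ
ρ = 11.0/18.5 = 0.5946
The server is busy 59.46% of the time.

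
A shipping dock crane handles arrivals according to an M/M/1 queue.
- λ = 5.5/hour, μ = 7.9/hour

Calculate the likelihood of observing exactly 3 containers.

ρ = λ/μ = 5.5/7.9 = 0.6962
P(n) = (1-ρ)ρⁿ
P(3) = (1-0.6962) × 0.6962^3
P(3) = 0.3038 × 0.3374
P(3) = 0.1025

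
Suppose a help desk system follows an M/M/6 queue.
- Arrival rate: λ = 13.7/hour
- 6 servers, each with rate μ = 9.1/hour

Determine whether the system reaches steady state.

Stability requires ρ = λ/(cμ) < 1
ρ = 13.7/(6 × 9.1) = 13.7/54.60 = 0.2509
Since 0.2509 < 1, the system is STABLE.
The servers are busy 25.09% of the time.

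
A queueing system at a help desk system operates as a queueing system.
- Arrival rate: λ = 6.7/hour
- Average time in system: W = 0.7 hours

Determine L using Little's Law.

Little's Law: L = λW
L = 6.7 × 0.7 = 4.6900 tickets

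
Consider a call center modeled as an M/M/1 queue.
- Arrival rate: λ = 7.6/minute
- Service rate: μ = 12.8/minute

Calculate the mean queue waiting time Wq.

First, compute utilization: ρ = λ/μ = 7.6/12.8 = 0.5937
For M/M/1: Wq = λ/(μ(μ-λ))
Wq = 7.6/(12.8 × (12.8-7.6))
Wq = 7.6/(12.8 × 5.20)
Wq = 0.1142 minutes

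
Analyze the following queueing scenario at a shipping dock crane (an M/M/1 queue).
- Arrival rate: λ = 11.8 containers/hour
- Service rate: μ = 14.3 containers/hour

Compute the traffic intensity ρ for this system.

Server utilization: ρ = λ/μ
ρ = 11.8/14.3 = 0.8252
The server is busy 82.52% of the time.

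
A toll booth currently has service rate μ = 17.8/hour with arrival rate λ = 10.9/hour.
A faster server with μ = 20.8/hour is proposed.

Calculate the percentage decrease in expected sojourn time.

System 1: ρ₁ = 10.9/17.8 = 0.6124, W₁ = 1/(17.8-10.9) = 0.1449
System 2: ρ₂ = 10.9/20.8 = 0.5240, W₂ = 1/(20.8-10.9) = 0.1010
Improvement: (W₁-W₂)/W₁ = (0.1449-0.1010)/0.1449 = 30.30%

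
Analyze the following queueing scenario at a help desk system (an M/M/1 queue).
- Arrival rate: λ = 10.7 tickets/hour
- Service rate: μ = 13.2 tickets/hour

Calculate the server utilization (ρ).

Server utilization: ρ = λ/μ
ρ = 10.7/13.2 = 0.8106
The server is busy 81.06% of the time.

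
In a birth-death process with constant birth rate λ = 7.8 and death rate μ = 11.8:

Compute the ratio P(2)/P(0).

For constant rates: P(n)/P(0) = (λ/μ)^n
P(2)/P(0) = (7.8/11.8)^2 = 0.6610^2 = 0.4369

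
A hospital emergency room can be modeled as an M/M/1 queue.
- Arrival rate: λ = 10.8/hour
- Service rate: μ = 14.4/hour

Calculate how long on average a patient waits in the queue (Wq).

First, compute utilization: ρ = λ/μ = 10.8/14.4 = 0.7500
For M/M/1: Wq = λ/(μ(μ-λ))
Wq = 10.8/(14.4 × (14.4-10.8))
Wq = 10.8/(14.4 × 3.60)
Wq = 0.2083 hours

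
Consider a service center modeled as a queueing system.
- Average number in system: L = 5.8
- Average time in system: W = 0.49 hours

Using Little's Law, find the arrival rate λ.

Little's Law: L = λW, so λ = L/W
λ = 5.8/0.49 = 11.8367 customers/hour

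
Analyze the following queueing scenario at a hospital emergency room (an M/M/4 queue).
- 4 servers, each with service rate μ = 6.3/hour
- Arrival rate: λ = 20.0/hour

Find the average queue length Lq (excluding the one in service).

Traffic intensity: ρ = λ/(cμ) = 20.0/(4×6.3) = 0.7937
Since ρ = 0.7937 < 1, system is stable.
Offered load a = λ/μ = cρ = 20.0/6.3 = 3.1746
P₀ = [ Σₙ₌₀^3 aⁿ/n! + a^4/(4!(1-ρ)) ]⁻¹
Σ = a^0/0! + a^1/1! + a^2/2! + a^3/3! = 1.0000 + 3.1746 + 5.0391 + 5.3323 = 14.5460
a^4/(4!(1-ρ)) = 101.5682/(24 × 0.206349) = 20.5090
P₀ = 1/(14.5460 + 20.5090) = 0.02853
Lq = P₀·a^4·ρ / (4!(1-ρ)²) = 0.028527 × 101.5682 × 0.79365 / (24 × 0.042580) = 2.2502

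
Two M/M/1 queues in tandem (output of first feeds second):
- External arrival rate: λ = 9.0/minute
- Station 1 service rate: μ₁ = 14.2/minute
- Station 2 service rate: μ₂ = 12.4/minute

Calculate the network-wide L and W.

By Jackson's theorem, each station behaves as independent M/M/1.
Station 1: ρ₁ = 9.0/14.2 = 0.6338, L₁ = ρ₁/(1-ρ₁) = λ/(μ₁-λ) = 9.0/5.20 = 1.73077
Station 2: ρ₂ = 9.0/12.4 = 0.7258, L₂ = ρ₂/(1-ρ₂) = λ/(μ₂-λ) = 9.0/3.40 = 2.64706
Total: L = L₁ + L₂ = 1.73077 + 2.64706 = 4.3778
W = L/λ = 4.3778/9.0 = 0.4864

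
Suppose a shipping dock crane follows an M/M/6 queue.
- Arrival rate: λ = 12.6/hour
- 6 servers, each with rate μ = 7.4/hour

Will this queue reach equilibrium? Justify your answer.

Stability requires ρ = λ/(cμ) < 1
ρ = 12.6/(6 × 7.4) = 12.6/44.40 = 0.2838
Since 0.2838 < 1, the system is STABLE.
The servers are busy 28.38% of the time.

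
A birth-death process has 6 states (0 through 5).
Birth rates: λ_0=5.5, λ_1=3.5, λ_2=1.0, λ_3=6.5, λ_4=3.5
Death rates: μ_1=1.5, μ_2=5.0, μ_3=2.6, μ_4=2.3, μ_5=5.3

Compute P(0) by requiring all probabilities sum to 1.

Ratios P(n)/P(0) = (λ₀···λₙ₋₁)/(μ₁···μₙ):
P(1)/P(0) = (5.5)/(1.5) = 3.66667
P(2)/P(0) = (5.5×3.5)/(1.5×5.0) = 2.56667
P(3)/P(0) = (5.5×3.5×1.0)/(1.5×5.0×2.6) = 0.987179
P(4)/P(0) = (5.5×3.5×1.0×6.5)/(1.5×5.0×2.6×2.3) = 2.78986
P(5)/P(0) = (5.5×3.5×1.0×6.5×3.5)/(1.5×5.0×2.6×2.3×5.3) = 1.84236

Normalization: ∑ P(n) = 1
P(0) × (1.00000 + 3.66667 + 2.56667 + 0.987179 + 2.78986 + 1.84236) = 1
P(0) × 12.8527 = 1
P(0) = 1/12.8527 = 0.07780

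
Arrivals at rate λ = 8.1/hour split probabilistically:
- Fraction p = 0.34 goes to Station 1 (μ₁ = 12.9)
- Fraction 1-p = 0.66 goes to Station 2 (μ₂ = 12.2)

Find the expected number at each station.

Effective rates: λ₁ = 8.1×0.34 = 2.754, λ₂ = 8.1×0.66 = 5.346
Station 1: ρ₁ = 2.754/12.9 = 0.21349, L₁ = ρ₁/(1-ρ₁) = 0.21349/(1-0.21349) = 0.2714
Station 2: ρ₂ = 5.346/12.2 = 0.4382, L₂ = ρ₂/(1-ρ₂) = 0.4382/(1-0.4382) = 0.7800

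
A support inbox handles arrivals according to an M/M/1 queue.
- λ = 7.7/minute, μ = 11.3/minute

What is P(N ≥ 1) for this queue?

ρ = λ/μ = 7.7/11.3 = 0.6814
P(N ≥ n) = ρⁿ
P(N ≥ 1) = 0.6814^1
P(N ≥ 1) = 0.6814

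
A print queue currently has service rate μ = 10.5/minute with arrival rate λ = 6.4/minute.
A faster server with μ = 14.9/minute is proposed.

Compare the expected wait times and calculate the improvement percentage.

System 1: ρ₁ = 6.4/10.5 = 0.6095, W₁ = 1/(10.5-6.4) = 0.24390
System 2: ρ₂ = 6.4/14.9 = 0.4295, W₂ = 1/(14.9-6.4) = 0.11765
Improvement: (W₁-W₂)/W₁ = (0.24390-0.11765)/0.24390 = 51.76%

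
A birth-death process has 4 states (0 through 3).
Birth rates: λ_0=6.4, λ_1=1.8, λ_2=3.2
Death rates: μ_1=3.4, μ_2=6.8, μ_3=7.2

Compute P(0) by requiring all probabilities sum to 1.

Ratios P(n)/P(0) = (λ₀···λₙ₋₁)/(μ₁···μₙ):
P(1)/P(0) = (6.4)/(3.4) = 1.8824
P(2)/P(0) = (6.4×1.8)/(3.4×6.8) = 0.49827
P(3)/P(0) = (6.4×1.8×3.2)/(3.4×6.8×7.2) = 0.22145

Normalization: ∑ P(n) = 1
P(0) × (1.0000 + 1.8824 + 0.49827 + 0.22145) = 1
P(0) × 3.6021 = 1
P(0) = 1/3.6021 = 0.2776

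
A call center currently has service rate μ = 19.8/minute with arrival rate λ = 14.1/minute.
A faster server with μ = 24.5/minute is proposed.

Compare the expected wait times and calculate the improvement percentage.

System 1: ρ₁ = 14.1/19.8 = 0.7121, W₁ = 1/(19.8-14.1) = 0.17544
System 2: ρ₂ = 14.1/24.5 = 0.5755, W₂ = 1/(24.5-14.1) = 0.096154
Improvement: (W₁-W₂)/W₁ = (0.17544-0.096154)/0.17544 = 45.19%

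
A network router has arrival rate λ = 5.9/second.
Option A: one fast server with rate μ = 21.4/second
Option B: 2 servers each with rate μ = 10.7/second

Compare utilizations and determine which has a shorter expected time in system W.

Option A: single server μ = 21.4 (M/M/1)
  ρ_A = 5.9/21.4 = 0.2757
  W_A = 1/(μ-λ) = 1/(21.4-5.9) = 1/15.50 = 0.06452

Option B: 2 servers μ = 10.7 (M/M/2)
  ρ_B = λ/(cμ) = 5.9/(2×10.7) = 0.2757
  Offered load a = λ/μ = cρ = 5.9/10.7 = 0.5514
  P₀ = [ Σₙ₌₀^1 aⁿ/n! + a^2/(2!(1-ρ)) ]⁻¹
  Σ = a^0/0! + a^1/1! = 1.0000 + 0.5514 = 1.5514
  a^2/(2!(1-ρ)) = 0.3040/(2 × 0.7243) = 0.2099
  P₀ = 1/(1.5514 + 0.2099) = 0.5678
  Lq = P₀·a^2·ρ / (2!(1-ρ)²) = 0.5678 × 0.3040 × 0.2757 / (2 × 0.5246) = 0.04536
  Wq_B = Lq/λ = 0.04536/5.9 = 0.007688
  W_B = Wq_B + 1/μ = 0.007688 + 0.09346 = 0.1011

Since W_A = 0.06452 < W_B = 0.1011, Option A (single fast server) has the shorter time in system.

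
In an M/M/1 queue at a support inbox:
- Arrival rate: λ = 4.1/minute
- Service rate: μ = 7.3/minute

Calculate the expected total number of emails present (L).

ρ = λ/μ = 4.1/7.3 = 0.5616
For M/M/1: L = λ/(μ-λ)
L = 4.1/(7.3-4.1) = 4.1/3.20
L = 1.2812 emails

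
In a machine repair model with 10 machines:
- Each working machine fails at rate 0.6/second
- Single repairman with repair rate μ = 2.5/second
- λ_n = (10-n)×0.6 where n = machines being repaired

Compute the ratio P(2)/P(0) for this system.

P(2)/P(0) = ∏_{i=0}^{2-1} λ_i/μ_{i+1}
= (10-0)×0.6/2.5 × (10-1)×0.6/2.5
= 5.1840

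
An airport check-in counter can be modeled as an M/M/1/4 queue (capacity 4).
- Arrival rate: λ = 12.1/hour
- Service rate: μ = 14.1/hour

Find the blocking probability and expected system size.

ρ = λ/μ = 12.1/14.1 = 0.85816
P₀ = (1-ρ)/(1-ρ^(K+1)) = (1-0.85816)/(1-0.85816^5) = 0.14184/0.53458 = 0.2653
P_K = P₀×ρ^K = 0.2653 × 0.85816^4 = 0.2653 × 0.5423 = 0.1439
Blocking probability P_4 = 0.1439 (14.39%)
L = ρ[1 - (K+1)ρ^K + Kρ^(K+1)] / [(1-ρ)(1-ρ^(K+1))]
L = 0.85816 × (1 - 5×0.542342 + 4×0.465416) / ((1 - 0.85816) × (1 - 0.465416)) = 1.6971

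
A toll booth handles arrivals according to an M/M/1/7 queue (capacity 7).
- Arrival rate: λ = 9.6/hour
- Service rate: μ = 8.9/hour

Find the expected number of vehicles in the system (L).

ρ = λ/μ = 9.6/8.9 = 1.07865
P₀ = (1-ρ)/(1-ρ^(K+1)) = (1-1.07865)/(1-1.07865^8) = -0.07865/-0.8325 = 0.09447
P_K = P₀×ρ^K = 0.09447 × 1.07865^7 = 0.09447 × 1.6989 = 0.1605
L = ρ[1 - (K+1)ρ^K + Kρ^(K+1)] / [(1-ρ)(1-ρ^(K+1))]
L = 1.07865 × (1 - 8×1.6988844 + 7×1.8325017) / ((1 - 1.07865) × (1 - 1.8325017)) = 3.8950 vehicles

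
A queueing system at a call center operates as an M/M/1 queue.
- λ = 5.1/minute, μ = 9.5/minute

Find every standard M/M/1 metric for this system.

Step 1: ρ = λ/μ = 5.1/9.5 = 0.5368
Step 2: L = λ/(μ-λ) = 5.1/4.40 = 1.1591
Step 3: Lq = λ²/(μ(μ-λ)) = 26.01/(9.5×4.40) = 0.6222
Step 4: W = 1/(μ-λ) = 1/4.40 = 0.22727
Step 5: Wq = λ/(μ(μ-λ)) = 5.1/(9.5×4.40) = 0.1220
Step 6: P(0) = 1-ρ = 0.4632
Verify: L = λW = 5.1×0.22727 = 1.1591 ✔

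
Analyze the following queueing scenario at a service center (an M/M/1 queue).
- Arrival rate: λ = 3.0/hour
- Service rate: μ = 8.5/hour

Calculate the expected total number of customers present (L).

ρ = λ/μ = 3.0/8.5 = 0.3529
For M/M/1: L = λ/(μ-λ)
L = 3.0/(8.5-3.0) = 3.0/5.50
L = 0.5455 customers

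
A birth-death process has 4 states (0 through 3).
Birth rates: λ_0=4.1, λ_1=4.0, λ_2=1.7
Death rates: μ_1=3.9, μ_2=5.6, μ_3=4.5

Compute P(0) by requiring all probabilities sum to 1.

Ratios P(n)/P(0) = (λ₀···λₙ₋₁)/(μ₁···μₙ):
P(1)/P(0) = (4.1)/(3.9) = 1.0513
P(2)/P(0) = (4.1×4.0)/(3.9×5.6) = 0.7509
P(3)/P(0) = (4.1×4.0×1.7)/(3.9×5.6×4.5) = 0.2837

Normalization: ∑ P(n) = 1
P(0) × (1.0000 + 1.0513 + 0.7509 + 0.2837) = 1
P(0) × 3.0859 = 1
P(0) = 1/3.0859 = 0.3241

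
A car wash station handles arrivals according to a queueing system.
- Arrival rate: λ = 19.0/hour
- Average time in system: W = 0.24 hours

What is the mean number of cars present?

Little's Law: L = λW
L = 19.0 × 0.24 = 4.5600 cars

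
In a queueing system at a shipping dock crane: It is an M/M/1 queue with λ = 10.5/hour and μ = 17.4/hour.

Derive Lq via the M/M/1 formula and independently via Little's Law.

Method 1 (direct): Lq = λ²/(μ(μ-λ)) = 110.25/(17.4 × 6.90) = 0.9183

Method 2 (Little's Law):
W = 1/(μ-λ) = 1/6.90 = 0.14493
Wq = W - 1/μ = 0.14493 - 0.057471 = 0.08746
Lq = λWq = 10.5 × 0.08746 = 0.9183 ✔ (matches Method 1)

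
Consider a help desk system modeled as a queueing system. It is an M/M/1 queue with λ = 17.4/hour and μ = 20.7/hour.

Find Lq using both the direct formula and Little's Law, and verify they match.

Method 1 (direct): Lq = λ²/(μ(μ-λ)) = 302.76/(20.7 × 3.30) = 4.4321

Method 2 (Little's Law):
W = 1/(μ-λ) = 1/3.30 = 0.30303
Wq = W - 1/μ = 0.30303 - 0.048309 = 0.25472
Lq = λWq = 17.4 × 0.25472 = 4.4321 ✔ (matches Method 1)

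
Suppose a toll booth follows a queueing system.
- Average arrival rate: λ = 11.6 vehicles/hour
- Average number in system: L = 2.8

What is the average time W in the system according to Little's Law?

Little's Law: L = λW, so W = L/λ
W = 2.8/11.6 = 0.2414 hours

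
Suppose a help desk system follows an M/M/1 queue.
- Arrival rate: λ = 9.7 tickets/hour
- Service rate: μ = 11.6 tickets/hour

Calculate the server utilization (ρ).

Server utilization: ρ = λ/μ
ρ = 9.7/11.6 = 0.8362
The server is busy 83.62% of the time.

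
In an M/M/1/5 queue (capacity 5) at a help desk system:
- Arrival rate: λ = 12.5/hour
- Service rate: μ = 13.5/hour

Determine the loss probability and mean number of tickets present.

ρ = λ/μ = 12.5/13.5 = 0.9259
P₀ = (1-ρ)/(1-ρ^(K+1)) = (1-0.9259)/(1-0.9259^6) = 0.07410/0.3699 = 0.2003
P_K = P₀×ρ^K = 0.2003 × 0.9259^5 = 0.2003 × 0.6805 = 0.1363
Blocking probability P_5 = 0.1363 (13.63%)
L = ρ[1 - (K+1)ρ^K + Kρ^(K+1)] / [(1-ρ)(1-ρ^(K+1))]
L = 0.9259 × (1 - 6×0.680488 + 5×0.630064) / ((1 - 0.9259) × (1 - 0.630064)) = 2.2763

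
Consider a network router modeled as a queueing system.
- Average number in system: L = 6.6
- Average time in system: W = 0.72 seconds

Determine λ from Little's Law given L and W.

Little's Law: L = λW, so λ = L/W
λ = 6.6/0.72 = 9.1667 packets/second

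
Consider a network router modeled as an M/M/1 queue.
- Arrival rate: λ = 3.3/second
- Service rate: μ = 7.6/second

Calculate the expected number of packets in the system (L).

ρ = λ/μ = 3.3/7.6 = 0.4342
For M/M/1: L = λ/(μ-λ)
L = 3.3/(7.6-3.3) = 3.3/4.30
L = 0.7674 packets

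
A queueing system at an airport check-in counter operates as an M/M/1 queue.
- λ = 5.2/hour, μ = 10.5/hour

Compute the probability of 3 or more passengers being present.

ρ = λ/μ = 5.2/10.5 = 0.49524
P(N ≥ n) = ρⁿ
P(N ≥ 3) = 0.49524^3
P(N ≥ 3) = 0.1215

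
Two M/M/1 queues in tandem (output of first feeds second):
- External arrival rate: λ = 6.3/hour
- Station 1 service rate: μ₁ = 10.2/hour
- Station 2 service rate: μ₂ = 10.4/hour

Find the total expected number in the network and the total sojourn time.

By Jackson's theorem, each station behaves as independent M/M/1.
Station 1: ρ₁ = 6.3/10.2 = 0.6176, L₁ = ρ₁/(1-ρ₁) = λ/(μ₁-λ) = 6.3/3.90 = 1.6154
Station 2: ρ₂ = 6.3/10.4 = 0.6058, L₂ = ρ₂/(1-ρ₂) = λ/(μ₂-λ) = 6.3/4.10 = 1.5366
Total: L = L₁ + L₂ = 1.6154 + 1.5366 = 3.1520
W = L/λ = 3.1520/6.3 = 0.5003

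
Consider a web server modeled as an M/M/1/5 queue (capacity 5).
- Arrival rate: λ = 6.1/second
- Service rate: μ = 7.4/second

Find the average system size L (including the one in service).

ρ = λ/μ = 6.1/7.4 = 0.82432
P₀ = (1-ρ)/(1-ρ^(K+1)) = (1-0.82432)/(1-0.82432^6) = 0.1757/0.6863 = 0.2560
P_K = P₀×ρ^K = 0.25600 × 0.82432^5 = 0.25600 × 0.38061 = 0.09744
L = ρ[1 - (K+1)ρ^K + Kρ^(K+1)] / [(1-ρ)(1-ρ^(K+1))]
L = 0.82432 × (1 - 6×0.380609 + 5×0.313744) / ((1 - 0.82432) × (1 - 0.313744)) = 1.9491 requests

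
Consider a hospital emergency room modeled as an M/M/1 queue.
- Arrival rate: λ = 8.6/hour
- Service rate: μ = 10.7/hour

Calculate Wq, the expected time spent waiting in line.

First, compute utilization: ρ = λ/μ = 8.6/10.7 = 0.8037
For M/M/1: Wq = λ/(μ(μ-λ))
Wq = 8.6/(10.7 × (10.7-8.6))
Wq = 8.6/(10.7 × 2.10)
Wq = 0.3827 hours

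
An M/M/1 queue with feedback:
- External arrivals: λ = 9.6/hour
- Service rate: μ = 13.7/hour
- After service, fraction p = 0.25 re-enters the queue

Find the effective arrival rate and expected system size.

Effective arrival rate: λ_eff = λ/(1-p) = 9.6/(1-0.25) = 9.6/0.75 = 12.8000
ρ = λ_eff/μ = 12.8000/13.7 = 0.9343066
L = ρ/(1-ρ) = 0.9343066/(1-0.9343066) = 14.2222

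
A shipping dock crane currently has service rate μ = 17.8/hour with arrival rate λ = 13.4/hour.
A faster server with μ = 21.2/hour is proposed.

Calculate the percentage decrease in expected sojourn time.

System 1: ρ₁ = 13.4/17.8 = 0.7528, W₁ = 1/(17.8-13.4) = 0.22727
System 2: ρ₂ = 13.4/21.2 = 0.6321, W₂ = 1/(21.2-13.4) = 0.12821
Improvement: (W₁-W₂)/W₁ = (0.22727-0.12821)/0.22727 = 43.59%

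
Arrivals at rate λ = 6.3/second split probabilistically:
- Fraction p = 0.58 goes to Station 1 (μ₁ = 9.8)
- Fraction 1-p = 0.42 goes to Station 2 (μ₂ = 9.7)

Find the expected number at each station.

Effective rates: λ₁ = 6.3×0.58 = 3.654, λ₂ = 6.3×0.42 = 2.646
Station 1: ρ₁ = 3.654/9.8 = 0.37286, L₁ = ρ₁/(1-ρ₁) = 0.37286/(1-0.37286) = 0.5945
Station 2: ρ₂ = 2.646/9.7 = 0.2728, L₂ = ρ₂/(1-ρ₂) = 0.2728/(1-0.2728) = 0.3751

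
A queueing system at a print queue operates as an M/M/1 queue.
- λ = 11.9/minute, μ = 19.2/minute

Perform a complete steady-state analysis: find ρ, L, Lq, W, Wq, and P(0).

Step 1: ρ = λ/μ = 11.9/19.2 = 0.6198
Step 2: L = λ/(μ-λ) = 11.9/7.30 = 1.6301
Step 3: Lq = λ²/(μ(μ-λ)) = 141.61/(19.2×7.30) = 1.0103
Step 4: W = 1/(μ-λ) = 1/7.30 = 0.136986
Step 5: Wq = λ/(μ(μ-λ)) = 11.9/(19.2×7.30) = 0.08490
Step 6: P(0) = 1-ρ = 0.3802
Verify: L = λW = 11.9×0.136986 = 1.6301 ✔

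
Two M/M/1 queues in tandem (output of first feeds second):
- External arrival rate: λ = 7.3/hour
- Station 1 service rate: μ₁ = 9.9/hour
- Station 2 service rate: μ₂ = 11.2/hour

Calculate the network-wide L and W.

By Jackson's theorem, each station behaves as independent M/M/1.
Station 1: ρ₁ = 7.3/9.9 = 0.7374, L₁ = ρ₁/(1-ρ₁) = λ/(μ₁-λ) = 7.3/2.60 = 2.8077
Station 2: ρ₂ = 7.3/11.2 = 0.6518, L₂ = ρ₂/(1-ρ₂) = λ/(μ₂-λ) = 7.3/3.90 = 1.8718
Total: L = L₁ + L₂ = 2.8077 + 1.8718 = 4.6795
W = L/λ = 4.6795/7.3 = 0.6410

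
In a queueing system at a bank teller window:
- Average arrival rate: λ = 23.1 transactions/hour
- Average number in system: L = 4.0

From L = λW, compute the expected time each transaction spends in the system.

Little's Law: L = λW, so W = L/λ
W = 4.0/23.1 = 0.1732 hours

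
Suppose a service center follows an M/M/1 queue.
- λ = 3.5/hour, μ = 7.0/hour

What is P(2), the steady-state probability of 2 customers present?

ρ = λ/μ = 3.5/7.0 = 0.5000
P(n) = (1-ρ)ρⁿ
P(2) = (1-0.5000) × 0.5000^2
P(2) = 0.5000 × 0.2500
P(2) = 0.1250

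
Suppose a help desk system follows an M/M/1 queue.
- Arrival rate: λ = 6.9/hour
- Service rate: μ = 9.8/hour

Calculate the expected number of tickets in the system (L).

ρ = λ/μ = 6.9/9.8 = 0.7041
For M/M/1: L = λ/(μ-λ)
L = 6.9/(9.8-6.9) = 6.9/2.90
L = 2.3793 tickets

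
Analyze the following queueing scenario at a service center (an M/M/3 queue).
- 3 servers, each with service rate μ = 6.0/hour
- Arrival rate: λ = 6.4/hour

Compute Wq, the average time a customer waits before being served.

Traffic intensity: ρ = λ/(cμ) = 6.4/(3×6.0) = 0.3556
Since ρ = 0.3556 < 1, system is stable.
Offered load a = λ/μ = cρ = 6.4/6.0 = 1.0667
P₀ = [ Σₙ₌₀^2 aⁿ/n! + a^3/(3!(1-ρ)) ]⁻¹
Σ = a^0/0! + a^1/1! + a^2/2! = 1.0000 + 1.0667 + 0.5689 = 2.6356
a^3/(3!(1-ρ)) = 1.2136/(6 × 0.6444) = 0.3139
P₀ = 1/(2.6356 + 0.3139) = 0.3390
Lq = P₀·a^3·ρ / (3!(1-ρ)²) = 0.3390 × 1.2136 × 0.3556 / (6 × 0.4153) = 0.05871
Wq = Lq/λ = 0.058713/6.4 = 0.009174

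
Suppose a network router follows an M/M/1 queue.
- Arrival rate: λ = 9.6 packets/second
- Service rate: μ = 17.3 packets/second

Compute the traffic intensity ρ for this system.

Server utilization: ρ = λ/μ
ρ = 9.6/17.3 = 0.5549
The server is busy 55.49% of the time.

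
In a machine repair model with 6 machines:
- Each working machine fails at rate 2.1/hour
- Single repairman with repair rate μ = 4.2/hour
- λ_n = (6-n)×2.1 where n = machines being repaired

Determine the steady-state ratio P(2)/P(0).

P(2)/P(0) = ∏_{i=0}^{2-1} λ_i/μ_{i+1}
= (6-0)×2.1/4.2 × (6-1)×2.1/4.2
= 7.5000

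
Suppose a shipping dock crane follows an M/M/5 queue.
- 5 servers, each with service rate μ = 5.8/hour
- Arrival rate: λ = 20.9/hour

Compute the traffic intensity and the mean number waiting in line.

Traffic intensity: ρ = λ/(cμ) = 20.9/(5×5.8) = 0.7207
Since ρ = 0.7207 < 1, system is stable.
Offered load a = λ/μ = cρ = 20.9/5.8 = 3.6034
P₀ = [ Σₙ₌₀^4 aⁿ/n! + a^5/(5!(1-ρ)) ]⁻¹
Σ = a^0/0! + a^1/1! + a^2/2! + a^3/3! + a^4/4! = 1.0000 + 3.6034 + 6.4924 + 7.7984 + 7.0253 = 25.9195
a^5/(5!(1-ρ)) = 607.5632/(120 × 0.27931) = 18.1269
P₀ = 1/(25.9195 + 18.1269) = 0.02270
Lq = P₀·a^5·ρ / (5!(1-ρ)²) = 0.022703 × 607.5632 × 0.72069 / (120 × 0.078014) = 1.0619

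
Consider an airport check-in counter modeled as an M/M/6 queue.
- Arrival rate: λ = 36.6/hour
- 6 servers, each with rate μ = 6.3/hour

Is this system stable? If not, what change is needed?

Stability requires ρ = λ/(cμ) < 1
ρ = 36.6/(6 × 6.3) = 36.6/37.80 = 0.9683
Since 0.9683 < 1, the system is STABLE.
The servers are busy 96.83% of the time.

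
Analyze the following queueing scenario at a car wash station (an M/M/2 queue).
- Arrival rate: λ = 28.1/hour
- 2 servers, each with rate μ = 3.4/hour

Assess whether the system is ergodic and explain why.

Stability requires ρ = λ/(cμ) < 1
ρ = 28.1/(2 × 3.4) = 28.1/6.80 = 4.1324
Since 4.1324 ≥ 1, the system is UNSTABLE.
Need c > λ/μ = 28.1/3.4 = 8.26.
Minimum servers needed: c = 9.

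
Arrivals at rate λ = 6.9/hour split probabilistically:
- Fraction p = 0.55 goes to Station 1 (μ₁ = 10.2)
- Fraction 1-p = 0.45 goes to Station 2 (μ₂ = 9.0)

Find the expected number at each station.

Effective rates: λ₁ = 6.9×0.55 = 3.795, λ₂ = 6.9×0.45 = 3.105
Station 1: ρ₁ = 3.795/10.2 = 0.37206, L₁ = ρ₁/(1-ρ₁) = 0.37206/(1-0.37206) = 0.5925
Station 2: ρ₂ = 3.105/9.0 = 0.3450, L₂ = ρ₂/(1-ρ₂) = 0.3450/(1-0.3450) = 0.5267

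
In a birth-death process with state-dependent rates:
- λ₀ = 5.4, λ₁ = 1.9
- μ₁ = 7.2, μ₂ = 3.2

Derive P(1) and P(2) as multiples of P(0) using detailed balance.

Balance equations:
State 0: λ₀P₀ = μ₁P₁ → P₁ = (λ₀/μ₁)P₀ = (5.4/7.2)P₀ = 0.7500P₀
State 1: P₂ = (λ₀λ₁)/(μ₁μ₂)P₀ = (5.4×1.9)/(7.2×3.2)P₀ = 0.4453P₀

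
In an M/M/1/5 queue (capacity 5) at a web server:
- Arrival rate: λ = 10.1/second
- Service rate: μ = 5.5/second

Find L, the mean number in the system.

ρ = λ/μ = 10.1/5.5 = 1.8364
P₀ = (1-ρ)/(1-ρ^(K+1)) = (1-1.8364)/(1-1.8364^6) = -0.8364/-37.3534 = 0.02239
P_K = P₀×ρ^K = 0.02239 × 1.8364^5 = 0.02239 × 20.8851 = 0.4676
L = ρ[1 - (K+1)ρ^K + Kρ^(K+1)] / [(1-ρ)(1-ρ^(K+1))]
L = 1.8364 × (1 - 6×20.8851 + 5×38.3534) / ((1 - 1.8364) × (1 - 38.3534)) = 3.9650 requests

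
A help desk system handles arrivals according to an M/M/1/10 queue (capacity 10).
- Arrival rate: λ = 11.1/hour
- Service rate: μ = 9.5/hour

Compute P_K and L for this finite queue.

ρ = λ/μ = 11.1/9.5 = 1.16842
P₀ = (1-ρ)/(1-ρ^(K+1)) = (1-1.16842)/(1-1.16842^11) = -0.16842/-4.5410 = 0.03709
P_K = P₀×ρ^K = 0.03709 × 1.16842^10 = 0.03709 × 4.7423 = 0.1759
Blocking probability P_10 = 0.1759 (17.59%)
L = ρ[1 - (K+1)ρ^K + Kρ^(K+1)] / [(1-ρ)(1-ρ^(K+1))]
L = 1.16842 × (1 - 11×4.74231 + 10×5.54101) / ((1 - 1.16842) × (1 - 5.54101)) = 6.4848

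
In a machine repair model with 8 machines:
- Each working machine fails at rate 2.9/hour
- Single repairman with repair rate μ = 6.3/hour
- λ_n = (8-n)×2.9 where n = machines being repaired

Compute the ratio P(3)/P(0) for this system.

P(3)/P(0) = ∏_{i=0}^{3-1} λ_i/μ_{i+1}
= (8-0)×2.9/6.3 × (8-1)×2.9/6.3 × (8-2)×2.9/6.3
= 32.7727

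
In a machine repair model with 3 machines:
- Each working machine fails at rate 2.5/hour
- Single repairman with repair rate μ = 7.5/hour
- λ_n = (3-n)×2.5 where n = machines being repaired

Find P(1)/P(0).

P(1)/P(0) = ∏_{i=0}^{1-1} λ_i/μ_{i+1}
= (3-0)×2.5/7.5
= 1.0000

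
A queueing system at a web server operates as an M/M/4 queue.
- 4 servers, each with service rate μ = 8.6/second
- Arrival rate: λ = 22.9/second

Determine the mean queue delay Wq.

Traffic intensity: ρ = λ/(cμ) = 22.9/(4×8.6) = 0.6657
Since ρ = 0.6657 < 1, system is stable.
Offered load a = λ/μ = cρ = 22.9/8.6 = 2.6628
P₀ = [ Σₙ₌₀^3 aⁿ/n! + a^4/(4!(1-ρ)) ]⁻¹
Σ = a^0/0! + a^1/1! + a^2/2! + a^3/3! = 1.000000 + 2.662791 + 3.545227 + 3.146733 = 10.3548
a^4/(4!(1-ρ)) = 50.2745/(24 × 0.3343) = 6.2661
P₀ = 1/(10.3548 + 6.2661) = 0.06017
Lq = P₀·a^4·ρ / (4!(1-ρ)²) = 0.060165 × 50.2745 × 0.66570 / (24 × 0.11176) = 0.7507
Wq = Lq/λ = 0.7507/22.9 = 0.03278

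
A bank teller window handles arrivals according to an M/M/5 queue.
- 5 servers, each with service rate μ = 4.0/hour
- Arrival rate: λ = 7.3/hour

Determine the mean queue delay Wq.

Traffic intensity: ρ = λ/(cμ) = 7.3/(5×4.0) = 0.3650
Since ρ = 0.3650 < 1, system is stable.
Offered load a = λ/μ = cρ = 7.3/4.0 = 1.8250
P₀ = [ Σₙ₌₀^4 aⁿ/n! + a^5/(5!(1-ρ)) ]⁻¹
Σ = a^0/0! + a^1/1! + a^2/2! + a^3/3! + a^4/4! = 1.0000 + 1.8250 + 1.6653 + 1.0131 + 0.4622 = 5.9656
a^5/(5!(1-ρ)) = 20.2448/(120 × 0.6350) = 0.2657
P₀ = 1/(5.9656 + 0.2657) = 0.1605
Lq = P₀·a^5·ρ / (5!(1-ρ)²) = 0.1605 × 20.2448 × 0.3650 / (120 × 0.4032) = 0.02451
Wq = Lq/λ = 0.024508/7.3 = 0.003357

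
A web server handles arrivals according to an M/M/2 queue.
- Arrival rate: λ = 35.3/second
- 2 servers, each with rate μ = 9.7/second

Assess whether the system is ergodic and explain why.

Stability requires ρ = λ/(cμ) < 1
ρ = 35.3/(2 × 9.7) = 35.3/19.40 = 1.8196
Since 1.8196 ≥ 1, the system is UNSTABLE.
Need c > λ/μ = 35.3/9.7 = 3.64.
Minimum servers needed: c = 4.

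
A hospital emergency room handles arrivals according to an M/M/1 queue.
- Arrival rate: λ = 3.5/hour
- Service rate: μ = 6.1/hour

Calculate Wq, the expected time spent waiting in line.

First, compute utilization: ρ = λ/μ = 3.5/6.1 = 0.5738
For M/M/1: Wq = λ/(μ(μ-λ))
Wq = 3.5/(6.1 × (6.1-3.5))
Wq = 3.5/(6.1 × 2.60)
Wq = 0.2207 hours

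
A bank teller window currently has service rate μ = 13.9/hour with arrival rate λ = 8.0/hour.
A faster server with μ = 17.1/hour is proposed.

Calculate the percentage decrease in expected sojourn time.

System 1: ρ₁ = 8.0/13.9 = 0.5755, W₁ = 1/(13.9-8.0) = 0.1695
System 2: ρ₂ = 8.0/17.1 = 0.4678, W₂ = 1/(17.1-8.0) = 0.1099
Improvement: (W₁-W₂)/W₁ = (0.1695-0.1099)/0.1695 = 35.16%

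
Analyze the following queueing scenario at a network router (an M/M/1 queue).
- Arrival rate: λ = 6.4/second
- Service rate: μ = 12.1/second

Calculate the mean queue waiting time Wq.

First, compute utilization: ρ = λ/μ = 6.4/12.1 = 0.5289
For M/M/1: Wq = λ/(μ(μ-λ))
Wq = 6.4/(12.1 × (12.1-6.4))
Wq = 6.4/(12.1 × 5.70)
Wq = 0.09279 seconds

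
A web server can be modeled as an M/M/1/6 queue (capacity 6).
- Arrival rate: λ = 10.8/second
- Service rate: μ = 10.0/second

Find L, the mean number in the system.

ρ = λ/μ = 10.8/10.0 = 1.0800
P₀ = (1-ρ)/(1-ρ^(K+1)) = (1-1.0800)/(1-1.0800^7) = -0.08000/-0.7138 = 0.1121
P_K = P₀×ρ^K = 0.11207 × 1.0800^6 = 0.11207 × 1.5869 = 0.1778
L = ρ[1 - (K+1)ρ^K + Kρ^(K+1)] / [(1-ρ)(1-ρ^(K+1))]
L = 1.0800 × (1 - 7×1.586874 + 6×1.713824) / ((1 - 1.0800) × (1 - 1.713824)) = 3.3063 requests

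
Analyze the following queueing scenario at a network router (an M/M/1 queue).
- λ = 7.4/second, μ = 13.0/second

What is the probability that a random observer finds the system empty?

ρ = λ/μ = 7.4/13.0 = 0.5692
P(0) = 1 - ρ = 1 - 0.5692 = 0.4308
The server is idle 43.08% of the time.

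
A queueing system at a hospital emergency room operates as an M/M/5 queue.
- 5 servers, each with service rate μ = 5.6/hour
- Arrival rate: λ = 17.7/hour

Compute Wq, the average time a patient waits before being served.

Traffic intensity: ρ = λ/(cμ) = 17.7/(5×5.6) = 0.6321
Since ρ = 0.6321 < 1, system is stable.
Offered load a = λ/μ = cρ = 17.7/5.6 = 3.1607
P₀ = [ Σₙ₌₀^4 aⁿ/n! + a^5/(5!(1-ρ)) ]⁻¹
Σ = a^0/0! + a^1/1! + a^2/2! + a^3/3! + a^4/4! = 1.00000 + 3.16071 + 4.99506 + 5.26265 + 4.15843 = 18.5769
a^5/(5!(1-ρ)) = 315.4469/(120 × 0.36786) = 7.1460
P₀ = 1/(18.5769 + 7.1460) = 0.03888
Lq = P₀·a^5·ρ / (5!(1-ρ)²) = 0.038876 × 315.4469 × 0.63214 / (120 × 0.13532) = 0.4774
Wq = Lq/λ = 0.4774/17.7 = 0.02697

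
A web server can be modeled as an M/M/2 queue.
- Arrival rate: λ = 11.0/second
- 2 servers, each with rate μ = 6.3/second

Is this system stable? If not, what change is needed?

Stability requires ρ = λ/(cμ) < 1
ρ = 11.0/(2 × 6.3) = 11.0/12.60 = 0.8730
Since 0.8730 < 1, the system is STABLE.
The servers are busy 87.30% of the time.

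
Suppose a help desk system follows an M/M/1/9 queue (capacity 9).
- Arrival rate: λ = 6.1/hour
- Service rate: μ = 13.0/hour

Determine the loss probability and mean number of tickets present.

ρ = λ/μ = 6.1/13.0 = 0.46923
P₀ = (1-ρ)/(1-ρ^(K+1)) = (1-0.46923)/(1-0.46923^10) = 0.53077/0.99948 = 0.5310
P_K = P₀×ρ^K = 0.53104 × 0.46923^9 = 0.53104 × 0.0011027 = 0.0005856
Blocking probability P_9 = 0.0005856 (0.05856%)
L = ρ[1 - (K+1)ρ^K + Kρ^(K+1)] / [(1-ρ)(1-ρ^(K+1))]
L = 0.46923 × (1 - 10×0.001103 + 9×0.0005174) / ((1 - 0.46923) × (1 - 0.0005174)) = 0.8789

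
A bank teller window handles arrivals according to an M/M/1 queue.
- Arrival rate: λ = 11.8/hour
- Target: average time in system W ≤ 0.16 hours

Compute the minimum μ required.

For M/M/1: W = 1/(μ-λ)
Need W ≤ 0.16, so 1/(μ-λ) ≤ 0.16
μ - λ ≥ 1/0.16 = 6.2500
μ ≥ 11.8 + 6.2500 = 18.0500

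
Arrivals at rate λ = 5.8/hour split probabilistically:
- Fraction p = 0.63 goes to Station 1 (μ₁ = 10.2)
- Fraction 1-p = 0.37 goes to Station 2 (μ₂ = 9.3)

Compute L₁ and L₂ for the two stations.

Effective rates: λ₁ = 5.8×0.63 = 3.654, λ₂ = 5.8×0.37 = 2.146
Station 1: ρ₁ = 3.654/10.2 = 0.35824, L₁ = ρ₁/(1-ρ₁) = 0.35824/(1-0.35824) = 0.5582
Station 2: ρ₂ = 2.146/9.3 = 0.23075, L₂ = ρ₂/(1-ρ₂) = 0.23075/(1-0.23075) = 0.3000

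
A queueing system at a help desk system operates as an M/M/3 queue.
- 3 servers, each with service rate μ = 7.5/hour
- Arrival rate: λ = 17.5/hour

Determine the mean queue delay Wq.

Traffic intensity: ρ = λ/(cμ) = 17.5/(3×7.5) = 0.7778
Since ρ = 0.7778 < 1, system is stable.
Offered load a = λ/μ = cρ = 17.5/7.5 = 2.3333
P₀ = [ Σₙ₌₀^2 aⁿ/n! + a^3/(3!(1-ρ)) ]⁻¹
Σ = a^0/0! + a^1/1! + a^2/2! = 1.00000 + 2.33333 + 2.72222 = 6.0556
a^3/(3!(1-ρ)) = 12.7037/(6 × 0.222222) = 9.5278
P₀ = 1/(6.0556 + 9.5278) = 0.06417
Lq = P₀·a^3·ρ / (3!(1-ρ)²) = 0.064171 × 12.7037 × 0.77778 / (6 × 0.049383) = 2.1399
Wq = Lq/λ = 2.1399/17.5 = 0.1223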